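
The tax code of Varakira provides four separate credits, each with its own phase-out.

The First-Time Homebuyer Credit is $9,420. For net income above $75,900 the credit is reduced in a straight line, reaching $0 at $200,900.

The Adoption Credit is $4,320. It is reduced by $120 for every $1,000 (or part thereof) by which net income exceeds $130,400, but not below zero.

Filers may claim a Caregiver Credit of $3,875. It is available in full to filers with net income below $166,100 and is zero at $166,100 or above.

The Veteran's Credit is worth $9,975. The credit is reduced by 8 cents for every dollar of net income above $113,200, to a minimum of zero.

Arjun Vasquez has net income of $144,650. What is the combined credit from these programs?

First-Time Homebuyer Credit: $144,650 is $68,750 into a $125,000 phase-out range, leaving 56,250/125,000 of the credit: $9,420 × 56,250/125,000 = $4,239.
Adoption Credit: income exceeds $130,400 by $14,250, which is 15 full-or-partial $1,000 increments; reduction = 15 × $120 = $1,800, leaving $2,520.
Caregiver Credit: $144,650 is below the $166,100 cutoff, so the full $3,875 applies.
Veteran's Credit: 8% of the $31,450 excess over $113,200 is $2,516; credit = $9,975 − $2,516 = $7,459.
Total: $4,239 + $2,520 + $3,875 + $7,459 = $18,093.

$18,093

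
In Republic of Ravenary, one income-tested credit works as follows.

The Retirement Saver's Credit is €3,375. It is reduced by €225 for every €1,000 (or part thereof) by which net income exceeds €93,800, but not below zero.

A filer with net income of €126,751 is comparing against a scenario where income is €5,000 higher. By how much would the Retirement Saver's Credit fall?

At €126,751 — income exceeds €93,800 by €32,951 → 33 increments × €225 = €7,425 ≥ base, so the credit is €0.
At €131,751 — income exceeds €93,800 by €37,951 → 38 increments × €225 = €8,550 ≥ base, so the credit is €0.
Lost: €0 − €0 = €0.

€0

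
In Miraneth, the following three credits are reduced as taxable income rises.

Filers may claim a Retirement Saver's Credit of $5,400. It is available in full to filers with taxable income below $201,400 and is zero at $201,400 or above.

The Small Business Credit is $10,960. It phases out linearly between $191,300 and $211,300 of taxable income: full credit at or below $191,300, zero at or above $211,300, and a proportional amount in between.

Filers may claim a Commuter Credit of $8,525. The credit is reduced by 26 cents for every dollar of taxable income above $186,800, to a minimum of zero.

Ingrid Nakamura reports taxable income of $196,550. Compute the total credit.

$19,473

Retirement Saver's Credit: $196,550 is below the $201,400 cutoff, so the full $5,400 applies.
Small Business Credit: $196,550 is $5,250 into a $20,000 phase-out range, leaving 14,750/20,000 of the credit: $10,960 × 14,750/20,000 = $8,083.
Commuter Credit: 26% of the $9,750 excess over $186,800 is $2,535; credit = $8,525 − $2,535 = $5,990.
Total: $5,400 + $8,083 + $5,990 = $19,473.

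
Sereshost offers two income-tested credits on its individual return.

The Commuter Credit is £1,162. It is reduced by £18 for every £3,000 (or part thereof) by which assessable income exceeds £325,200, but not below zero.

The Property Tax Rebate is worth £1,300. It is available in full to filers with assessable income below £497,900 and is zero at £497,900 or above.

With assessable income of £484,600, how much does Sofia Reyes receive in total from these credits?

£1,490

Commuter Credit: income exceeds £325,200 by £159,400, which is 54 full-or-partial £3,000 increments; reduction = 54 × £18 = £972, leaving £190.
Property Tax Rebate: £484,600 is below the £497,900 cutoff, so the full £1,300 applies.
Total: £190 + £1,300 = £1,490.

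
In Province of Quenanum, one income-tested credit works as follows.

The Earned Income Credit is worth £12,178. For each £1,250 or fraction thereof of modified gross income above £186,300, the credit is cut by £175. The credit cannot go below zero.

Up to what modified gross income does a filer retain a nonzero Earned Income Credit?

£272,550

After 69 increments the reduction is 69 × £175 = £12,075, leaving £103; one more increment wipes it out. Increment 69 ends at excess 69 × £1,250 = £86,250, so the highest qualifying income is £186,300 + £86,250 = £272,550.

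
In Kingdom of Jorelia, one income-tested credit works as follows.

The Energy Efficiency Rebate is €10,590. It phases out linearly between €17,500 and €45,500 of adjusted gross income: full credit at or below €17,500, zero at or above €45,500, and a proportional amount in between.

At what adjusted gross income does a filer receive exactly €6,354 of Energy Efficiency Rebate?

€6,354 is 6,354/10,590 of the full €10,590, so 4,236/10,590 of the €28,000 range has been used: income = €17,500 + €28,000 × 4,236/10,590 = €28,700.

€28,700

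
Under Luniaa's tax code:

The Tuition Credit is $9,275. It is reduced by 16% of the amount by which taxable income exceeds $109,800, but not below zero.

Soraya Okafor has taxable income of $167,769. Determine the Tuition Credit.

Tuition Credit: 16% of the $57,969 excess over $109,800 is $9,275.04 ≥ base, so the credit is $0.

$0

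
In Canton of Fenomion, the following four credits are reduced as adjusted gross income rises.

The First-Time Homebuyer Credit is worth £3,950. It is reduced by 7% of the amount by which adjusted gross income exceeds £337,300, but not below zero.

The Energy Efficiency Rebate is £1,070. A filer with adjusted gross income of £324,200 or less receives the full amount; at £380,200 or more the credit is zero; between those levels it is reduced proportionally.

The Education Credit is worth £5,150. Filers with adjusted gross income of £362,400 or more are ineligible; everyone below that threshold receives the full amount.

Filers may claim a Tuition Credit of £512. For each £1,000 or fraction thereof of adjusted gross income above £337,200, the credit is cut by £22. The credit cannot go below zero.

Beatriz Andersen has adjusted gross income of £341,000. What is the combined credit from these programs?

£10,014

First-Time Homebuyer Credit: 7% of the £3,700 excess over £337,300 is £259; credit = £3,950 − £259 = £3,691.
Energy Efficiency Rebate: £341,000 is £16,800 into a £56,000 phase-out range, leaving 39,200/56,000 of the credit: £1,070 × 39,200/56,000 = £749.
Education Credit: £341,000 is below the £362,400 cutoff, so the full £5,150 applies.
Tuition Credit: income exceeds £337,200 by £3,800, which is 4 full-or-partial £1,000 increments; reduction = 4 × £22 = £88, leaving £424.
Total: £3,691 + £749 + £5,150 + £424 = £10,014.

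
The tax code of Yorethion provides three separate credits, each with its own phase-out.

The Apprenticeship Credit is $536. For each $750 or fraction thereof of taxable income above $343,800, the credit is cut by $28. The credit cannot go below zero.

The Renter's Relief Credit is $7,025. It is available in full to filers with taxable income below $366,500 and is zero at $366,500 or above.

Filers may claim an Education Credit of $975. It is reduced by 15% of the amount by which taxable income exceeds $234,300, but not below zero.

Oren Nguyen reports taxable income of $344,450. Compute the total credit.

Apprenticeship Credit: income exceeds $343,800 by $650, which is 1 full-or-partial $750 increment; reduction = 1 × $28 = $28, leaving $508.
Renter's Relief Credit: $344,450 is below the $366,500 cutoff, so the full $7,025 applies.
Education Credit: 15% of the $110,150 excess over $234,300 is $16,522.50 ≥ base, so the credit is $0.
Total: $508 + $7,025 + $0 = $7,533.

$7,533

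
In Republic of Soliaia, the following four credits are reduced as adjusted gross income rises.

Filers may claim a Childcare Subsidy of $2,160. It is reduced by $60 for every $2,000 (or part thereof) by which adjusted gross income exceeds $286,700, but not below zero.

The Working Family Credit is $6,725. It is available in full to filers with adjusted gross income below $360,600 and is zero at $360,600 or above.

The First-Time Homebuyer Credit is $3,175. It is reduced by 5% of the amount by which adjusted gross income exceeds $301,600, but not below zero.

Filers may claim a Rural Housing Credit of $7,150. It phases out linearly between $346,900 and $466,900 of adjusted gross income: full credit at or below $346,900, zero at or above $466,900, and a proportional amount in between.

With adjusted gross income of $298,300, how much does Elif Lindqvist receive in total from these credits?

Childcare Subsidy: income exceeds $286,700 by $11,600, which is 6 full-or-partial $2,000 increments; reduction = 6 × $60 = $360, leaving $1,800.
Working Family Credit: $298,300 is below the $360,600 cutoff, so the full $6,725 applies.
First-Time Homebuyer Credit: $298,300 is at or below the $301,600 threshold, so the full $3,175 applies.
Rural Housing Credit: $298,300 is at or below the $346,900 threshold, so the full $7,150 applies.
Total: $1,800 + $6,725 + $3,175 + $7,150 = $18,850.

$18,850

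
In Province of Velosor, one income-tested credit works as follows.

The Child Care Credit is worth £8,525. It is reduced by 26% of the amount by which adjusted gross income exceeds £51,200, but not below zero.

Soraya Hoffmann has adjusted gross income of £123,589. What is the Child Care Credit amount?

Child Care Credit: 26% of the £72,389 excess over £51,200 is £18,821.14 ≥ base, so the credit is £0.

£0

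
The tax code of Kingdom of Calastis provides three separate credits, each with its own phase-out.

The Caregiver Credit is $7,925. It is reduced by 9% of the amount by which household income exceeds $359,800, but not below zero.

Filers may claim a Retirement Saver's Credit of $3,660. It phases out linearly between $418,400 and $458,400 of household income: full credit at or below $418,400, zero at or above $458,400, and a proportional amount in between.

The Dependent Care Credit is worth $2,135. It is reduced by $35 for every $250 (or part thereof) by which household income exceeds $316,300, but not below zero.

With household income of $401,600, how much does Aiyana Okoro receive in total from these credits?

Caregiver Credit: 9% of the $41,800 excess over $359,800 is $3,762; credit = $7,925 − $3,762 = $4,163.
Retirement Saver's Credit: $401,600 is at or below the $418,400 threshold, so the full $3,660 applies.
Dependent Care Credit: income exceeds $316,300 by $85,300 → 342 increments × $35 = $11,970 ≥ base, so the credit is $0.
Total: $4,163 + $3,660 + $0 = $7,823.

$7,823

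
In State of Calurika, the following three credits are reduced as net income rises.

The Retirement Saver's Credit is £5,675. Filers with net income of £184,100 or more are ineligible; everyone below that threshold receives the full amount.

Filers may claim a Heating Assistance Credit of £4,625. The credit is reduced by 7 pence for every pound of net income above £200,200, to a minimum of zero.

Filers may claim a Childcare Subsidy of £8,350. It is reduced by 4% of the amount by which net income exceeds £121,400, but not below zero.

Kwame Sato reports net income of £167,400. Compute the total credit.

£16,810

Retirement Saver's Credit: £167,400 is below the £184,100 cutoff, so the full £5,675 applies.
Heating Assistance Credit: £167,400 is at or below the £200,200 threshold, so the full £4,625 applies.
Childcare Subsidy: 4% of the £46,000 excess over £121,400 is £1,840; credit = £8,350 − £1,840 = £6,510.
Total: £5,675 + £4,625 + £6,510 = £16,810.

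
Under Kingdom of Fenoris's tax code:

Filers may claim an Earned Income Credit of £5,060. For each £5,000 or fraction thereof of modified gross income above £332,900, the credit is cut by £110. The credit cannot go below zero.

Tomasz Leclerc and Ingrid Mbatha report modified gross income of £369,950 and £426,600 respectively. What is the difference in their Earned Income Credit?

Tomasz (£369,950): Earned Income Credit: income exceeds £332,900 by £37,050, which is 8 full-or-partial £5,000 increments; reduction = 8 × £110 = £880, leaving £4,180.
Ingrid (£426,600): Earned Income Credit: income exceeds £332,900 by £93,700, which is 19 full-or-partial £5,000 increments; reduction = 19 × £110 = £2,090, leaving £2,970.
Difference: |£4,180 − £2,970| = £1,210.

£1,210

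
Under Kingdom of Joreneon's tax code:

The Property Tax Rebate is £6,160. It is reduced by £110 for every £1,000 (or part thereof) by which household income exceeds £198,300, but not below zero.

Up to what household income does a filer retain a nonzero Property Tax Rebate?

£253,300

After 55 increments the reduction is 55 × £110 = £6,050, leaving £110; one more increment wipes it out. Increment 55 ends at excess 55 × £1,000 = £55,000, so the highest qualifying income is £198,300 + £55,000 = £253,300.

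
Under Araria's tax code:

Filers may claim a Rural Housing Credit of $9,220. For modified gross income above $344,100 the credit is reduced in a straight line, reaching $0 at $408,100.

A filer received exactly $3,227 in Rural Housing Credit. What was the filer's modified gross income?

$3,227 is 3,227/9,220 of the full $9,220, so 5,993/9,220 of the $64,000 range has been used: income = $344,100 + $64,000 × 5,993/9,220 = $385,700.

$385,700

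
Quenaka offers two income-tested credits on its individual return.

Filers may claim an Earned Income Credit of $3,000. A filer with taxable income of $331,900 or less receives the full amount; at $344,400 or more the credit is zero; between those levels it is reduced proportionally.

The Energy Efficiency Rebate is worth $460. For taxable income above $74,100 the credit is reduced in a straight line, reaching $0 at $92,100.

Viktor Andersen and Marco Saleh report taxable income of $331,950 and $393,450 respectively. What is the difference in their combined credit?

$2,988

Viktor ($331,950): Earned Income Credit: $331,950 is $50 into a $12,500 phase-out range, leaving 12,450/12,500 of the credit: $3,000 × 12,450/12,500 = $2,988. Energy Efficiency Rebate: $331,950 is at or above $92,100, so the credit is $0. total $2,988 + $0 = $2,988
Marco ($393,450): Earned Income Credit: $393,450 is at or above $344,400, so the credit is $0. Energy Efficiency Rebate: $393,450 is at or above $92,100, so the credit is $0. total $0 + $0 = $0
Difference: |$2,988 − $0| = $2,988.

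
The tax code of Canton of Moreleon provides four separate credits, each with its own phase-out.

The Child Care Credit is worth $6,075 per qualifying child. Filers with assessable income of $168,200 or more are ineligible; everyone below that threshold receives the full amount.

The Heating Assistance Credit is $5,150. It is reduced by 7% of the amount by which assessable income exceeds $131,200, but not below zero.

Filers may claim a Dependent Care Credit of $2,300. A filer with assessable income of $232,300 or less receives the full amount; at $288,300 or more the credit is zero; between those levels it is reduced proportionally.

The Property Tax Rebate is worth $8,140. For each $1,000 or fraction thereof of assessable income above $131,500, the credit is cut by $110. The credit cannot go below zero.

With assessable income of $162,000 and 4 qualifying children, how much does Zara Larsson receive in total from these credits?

Child Care Credit: base = 4 × $6,075 = $24,300. $162,000 is below the $168,200 cutoff, so the full $24,300 applies.
Heating Assistance Credit: 7% of the $30,800 excess over $131,200 is $2,156; credit = $5,150 − $2,156 = $2,994.
Dependent Care Credit: $162,000 is at or below the $232,300 threshold, so the full $2,300 applies.
Property Tax Rebate: income exceeds $131,500 by $30,500, which is 31 full-or-partial $1,000 increments; reduction = 31 × $110 = $3,410, leaving $4,730.
Total: $24,300 + $2,994 + $2,300 + $4,730 = $34,324.

$34,324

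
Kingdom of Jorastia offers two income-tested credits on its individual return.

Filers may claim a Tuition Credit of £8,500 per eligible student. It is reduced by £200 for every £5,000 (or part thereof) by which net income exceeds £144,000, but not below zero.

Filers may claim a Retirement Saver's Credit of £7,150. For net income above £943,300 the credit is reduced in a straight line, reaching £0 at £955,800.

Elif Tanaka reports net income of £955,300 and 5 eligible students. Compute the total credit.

£10,186

Tuition Credit: base = 5 × £8,500 = £42,500. income exceeds £144,000 by £811,300, which is 163 full-or-partial £5,000 increments; reduction = 163 × £200 = £32,600, leaving £9,900.
Retirement Saver's Credit: £955,300 is £12,000 into a £12,500 phase-out range, leaving 500/12,500 of the credit: £7,150 × 500/12,500 = £286.
Total: £9,900 + £286 = £10,186.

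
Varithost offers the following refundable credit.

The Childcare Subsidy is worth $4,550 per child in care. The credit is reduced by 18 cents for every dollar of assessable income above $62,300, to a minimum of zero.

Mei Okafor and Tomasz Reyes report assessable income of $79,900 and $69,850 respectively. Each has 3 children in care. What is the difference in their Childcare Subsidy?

Mei ($79,900): Childcare Subsidy: base = 3 × $4,550 = $13,650. 18% of the $17,600 excess over $62,300 is $3,168; credit = $13,650 − $3,168 = $10,482.
Tomasz ($69,850): Childcare Subsidy: base = 3 × $4,550 = $13,650. 18% of the $7,550 excess over $62,300 is $1,359; credit = $13,650 − $1,359 = $12,291.
Difference: |$10,482 − $12,291| = $1,809.

$1,809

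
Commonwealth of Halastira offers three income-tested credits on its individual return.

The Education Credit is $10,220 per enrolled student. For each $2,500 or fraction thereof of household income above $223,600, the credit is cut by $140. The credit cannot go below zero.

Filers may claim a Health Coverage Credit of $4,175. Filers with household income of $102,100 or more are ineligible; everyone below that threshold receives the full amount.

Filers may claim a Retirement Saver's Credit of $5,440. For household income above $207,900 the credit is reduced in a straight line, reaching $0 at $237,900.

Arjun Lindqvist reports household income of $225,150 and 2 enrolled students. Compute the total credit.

Education Credit: base = 2 × $10,220 = $20,440. income exceeds $223,600 by $1,550, which is 1 full-or-partial $2,500 increment; reduction = 1 × $140 = $140, leaving $20,300.
Health Coverage Credit: $225,150 meets or exceeds the $102,100 cutoff, so the credit is $0.
Retirement Saver's Credit: $225,150 is $17,250 into a $30,000 phase-out range, leaving 12,750/30,000 of the credit: $5,440 × 12,750/30,000 = $2,312.
Total: $20,300 + $0 + $2,312 = $22,612.

$22,612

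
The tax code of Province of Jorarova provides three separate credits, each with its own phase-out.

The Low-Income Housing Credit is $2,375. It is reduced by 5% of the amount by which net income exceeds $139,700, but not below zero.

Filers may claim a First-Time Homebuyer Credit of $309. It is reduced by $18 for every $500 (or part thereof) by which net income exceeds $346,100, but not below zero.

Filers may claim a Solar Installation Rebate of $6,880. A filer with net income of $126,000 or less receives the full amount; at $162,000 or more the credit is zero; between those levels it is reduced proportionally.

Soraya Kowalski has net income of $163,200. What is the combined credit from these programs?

$1,509

Low-Income Housing Credit: 5% of the $23,500 excess over $139,700 is $1,175; credit = $2,375 − $1,175 = $1,200.
First-Time Homebuyer Credit: $163,200 is at or below the $346,100 threshold, so the full $309 applies.
Solar Installation Rebate: $163,200 is at or above $162,000, so the credit is $0.
Total: $1,200 + $309 + $0 = $1,509.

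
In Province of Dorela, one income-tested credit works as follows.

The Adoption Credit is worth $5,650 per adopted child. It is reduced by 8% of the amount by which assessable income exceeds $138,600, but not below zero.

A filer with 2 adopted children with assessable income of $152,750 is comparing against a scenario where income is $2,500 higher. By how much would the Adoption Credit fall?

$200

At $152,750 — base = 2 × $5,650 = $11,300. 8% of the $14,150 excess over $138,600 is $1,132; credit = $11,300 − $1,132 = $10,168.
At $155,250 — base = 2 × $5,650 = $11,300. 8% of the $16,650 excess over $138,600 is $1,332; credit = $11,300 − $1,332 = $9,968.
Lost: $10,168 − $9,968 = $200.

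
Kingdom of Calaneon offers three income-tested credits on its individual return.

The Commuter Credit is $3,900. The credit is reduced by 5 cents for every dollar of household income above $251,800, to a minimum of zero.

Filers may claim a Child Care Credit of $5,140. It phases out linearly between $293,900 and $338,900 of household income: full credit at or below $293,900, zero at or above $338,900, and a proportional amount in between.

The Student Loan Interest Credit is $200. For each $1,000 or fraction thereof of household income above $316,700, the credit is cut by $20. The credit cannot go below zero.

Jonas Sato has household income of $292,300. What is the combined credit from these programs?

$7,215

Commuter Credit: 5% of the $40,500 excess over $251,800 is $2,025; credit = $3,900 − $2,025 = $1,875.
Child Care Credit: $292,300 is at or below the $293,900 threshold, so the full $5,140 applies.
Student Loan Interest Credit: $292,300 is at or below the $316,700 threshold, so the full $200 applies.
Total: $1,875 + $5,140 + $200 = $7,215.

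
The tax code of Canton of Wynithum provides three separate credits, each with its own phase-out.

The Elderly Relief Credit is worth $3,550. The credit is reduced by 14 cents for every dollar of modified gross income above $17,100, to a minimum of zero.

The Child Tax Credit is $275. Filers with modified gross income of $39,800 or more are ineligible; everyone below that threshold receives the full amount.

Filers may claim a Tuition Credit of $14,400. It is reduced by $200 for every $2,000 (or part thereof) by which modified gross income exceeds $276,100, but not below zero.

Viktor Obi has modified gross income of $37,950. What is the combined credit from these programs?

$15,306

Elderly Relief Credit: 14% of the $20,850 excess over $17,100 is $2,919; credit = $3,550 − $2,919 = $631.
Child Tax Credit: $37,950 is below the $39,800 cutoff, so the full $275 applies.
Tuition Credit: $37,950 is at or below the $276,100 threshold, so the full $14,400 applies.
Total: $631 + $275 + $14,400 = $15,306.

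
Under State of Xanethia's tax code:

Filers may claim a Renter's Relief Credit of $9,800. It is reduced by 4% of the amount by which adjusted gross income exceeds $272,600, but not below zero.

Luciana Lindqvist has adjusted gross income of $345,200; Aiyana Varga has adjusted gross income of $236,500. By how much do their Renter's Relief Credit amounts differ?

$2,904

Luciana ($345,200): Renter's Relief Credit: 4% of the $72,600 excess over $272,600 is $2,904; credit = $9,800 − $2,904 = $6,896.
Aiyana ($236,500): Renter's Relief Credit: $236,500 is at or below the $272,600 threshold, so the full $9,800 applies.
Difference: |$6,896 − $9,800| = $2,904.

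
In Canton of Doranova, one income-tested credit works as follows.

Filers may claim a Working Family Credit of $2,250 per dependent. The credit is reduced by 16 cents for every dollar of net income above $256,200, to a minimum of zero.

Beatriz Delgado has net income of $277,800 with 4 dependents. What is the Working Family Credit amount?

$5,544

Working Family Credit: base = 4 × $2,250 = $9,000. 16% of the $21,600 excess over $256,200 is $3,456; credit = $9,000 − $3,456 = $5,544.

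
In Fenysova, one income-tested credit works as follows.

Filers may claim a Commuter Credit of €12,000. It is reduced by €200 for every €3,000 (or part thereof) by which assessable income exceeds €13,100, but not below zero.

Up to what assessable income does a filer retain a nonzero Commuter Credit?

€190,100

After 59 increments the reduction is 59 × €200 = €11,800, leaving €200; one more increment wipes it out. Increment 59 ends at excess 59 × €3,000 = €177,000, so the highest qualifying income is €13,100 + €177,000 = €190,100.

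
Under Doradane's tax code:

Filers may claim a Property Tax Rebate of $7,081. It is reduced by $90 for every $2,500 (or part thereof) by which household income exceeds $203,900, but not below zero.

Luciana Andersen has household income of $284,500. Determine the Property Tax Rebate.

$4,111

Property Tax Rebate: income exceeds $203,900 by $80,600, which is 33 full-or-partial $2,500 increments; reduction = 33 × $90 = $2,970, leaving $4,111.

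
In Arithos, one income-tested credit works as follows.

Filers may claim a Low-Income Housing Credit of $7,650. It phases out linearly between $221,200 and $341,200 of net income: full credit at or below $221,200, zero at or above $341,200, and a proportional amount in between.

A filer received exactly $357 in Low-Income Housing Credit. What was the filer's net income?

$357 is 357/7,650 of the full $7,650, so 7,293/7,650 of the $120,000 range has been used: income = $221,200 + $120,000 × 7,293/7,650 = $335,600.

$335,600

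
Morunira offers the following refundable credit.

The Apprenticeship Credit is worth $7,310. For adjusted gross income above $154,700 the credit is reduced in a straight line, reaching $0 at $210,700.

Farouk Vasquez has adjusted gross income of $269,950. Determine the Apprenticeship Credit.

$0

Apprenticeship Credit: $269,950 is at or above $210,700, so the credit is $0.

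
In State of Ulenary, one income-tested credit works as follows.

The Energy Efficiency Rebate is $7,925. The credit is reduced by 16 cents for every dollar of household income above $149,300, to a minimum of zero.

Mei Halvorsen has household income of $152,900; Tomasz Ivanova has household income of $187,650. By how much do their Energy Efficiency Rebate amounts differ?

Mei ($152,900): Energy Efficiency Rebate: 16% of the $3,600 excess over $149,300 is $576; credit = $7,925 − $576 = $7,349.
Tomasz ($187,650): Energy Efficiency Rebate: 16% of the $38,350 excess over $149,300 is $6,136; credit = $7,925 − $6,136 = $1,789.
Difference: |$7,349 − $1,789| = $5,560.

$5,560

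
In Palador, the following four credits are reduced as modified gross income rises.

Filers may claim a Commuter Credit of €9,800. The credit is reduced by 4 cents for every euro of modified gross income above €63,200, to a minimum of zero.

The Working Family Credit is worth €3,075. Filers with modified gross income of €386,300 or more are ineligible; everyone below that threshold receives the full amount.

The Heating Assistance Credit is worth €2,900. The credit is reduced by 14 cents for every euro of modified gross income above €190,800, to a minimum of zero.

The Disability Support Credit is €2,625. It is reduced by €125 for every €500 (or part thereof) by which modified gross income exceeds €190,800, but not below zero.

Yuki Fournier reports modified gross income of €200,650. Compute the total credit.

Commuter Credit: 4% of the €137,450 excess over €63,200 is €5,498; credit = €9,800 − €5,498 = €4,302.
Working Family Credit: €200,650 is below the €386,300 cutoff, so the full €3,075 applies.
Heating Assistance Credit: 14% of the €9,850 excess over €190,800 is €1,379; credit = €2,900 − €1,379 = €1,521.
Disability Support Credit: income exceeds €190,800 by €9,850, which is 20 full-or-partial €500 increments; reduction = 20 × €125 = €2,500, leaving €125.
Total: €4,302 + €3,075 + €1,521 + €125 = €9,023.

€9,023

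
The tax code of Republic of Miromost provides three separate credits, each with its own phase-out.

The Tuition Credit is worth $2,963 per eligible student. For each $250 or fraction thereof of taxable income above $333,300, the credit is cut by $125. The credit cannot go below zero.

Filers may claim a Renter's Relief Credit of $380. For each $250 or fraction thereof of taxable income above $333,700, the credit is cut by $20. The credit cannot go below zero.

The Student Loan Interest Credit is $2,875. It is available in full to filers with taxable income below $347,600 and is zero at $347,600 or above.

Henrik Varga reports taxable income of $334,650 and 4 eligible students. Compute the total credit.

$14,277

Tuition Credit: base = 4 × $2,963 = $11,852. income exceeds $333,300 by $1,350, which is 6 full-or-partial $250 increments; reduction = 6 × $125 = $750, leaving $11,102.
Renter's Relief Credit: income exceeds $333,700 by $950, which is 4 full-or-partial $250 increments; reduction = 4 × $20 = $80, leaving $300.
Student Loan Interest Credit: $334,650 is below the $347,600 cutoff, so the full $2,875 applies.
Total: $11,102 + $300 + $2,875 = $14,277.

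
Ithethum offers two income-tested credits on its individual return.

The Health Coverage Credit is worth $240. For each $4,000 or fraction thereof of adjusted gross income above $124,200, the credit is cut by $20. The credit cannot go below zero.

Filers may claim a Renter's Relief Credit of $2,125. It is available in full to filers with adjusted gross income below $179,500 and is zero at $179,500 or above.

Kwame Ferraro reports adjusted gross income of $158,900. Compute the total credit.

$2,185

Health Coverage Credit: income exceeds $124,200 by $34,700, which is 9 full-or-partial $4,000 increments; reduction = 9 × $20 = $180, leaving $60.
Renter's Relief Credit: $158,900 is below the $179,500 cutoff, so the full $2,125 applies.
Total: $60 + $2,125 = $2,185.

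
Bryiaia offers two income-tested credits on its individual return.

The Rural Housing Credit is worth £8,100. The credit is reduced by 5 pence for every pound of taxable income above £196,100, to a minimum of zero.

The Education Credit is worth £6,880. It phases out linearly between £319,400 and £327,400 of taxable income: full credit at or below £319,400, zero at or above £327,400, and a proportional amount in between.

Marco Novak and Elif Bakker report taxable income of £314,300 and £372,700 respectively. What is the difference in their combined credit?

Marco (£314,300): Rural Housing Credit: 5% of the £118,200 excess over £196,100 is £5,910; credit = £8,100 − £5,910 = £2,190. Education Credit: £314,300 is at or below the £319,400 threshold, so the full £6,880 applies. total £2,190 + £6,880 = £9,070
Elif (£372,700): Rural Housing Credit: 5% of the £176,600 excess over £196,100 is £8,830 ≥ base, so the credit is £0. Education Credit: £372,700 is at or above £327,400, so the credit is £0. total £0 + £0 = £0
Difference: |£9,070 − £0| = £9,070.

£9,070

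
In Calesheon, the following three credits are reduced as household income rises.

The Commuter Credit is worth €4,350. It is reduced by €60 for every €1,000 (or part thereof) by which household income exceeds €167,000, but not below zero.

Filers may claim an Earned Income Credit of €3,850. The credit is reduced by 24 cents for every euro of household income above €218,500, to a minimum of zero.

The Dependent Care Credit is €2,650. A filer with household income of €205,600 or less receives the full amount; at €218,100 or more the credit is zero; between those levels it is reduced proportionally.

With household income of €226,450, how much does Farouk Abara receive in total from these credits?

Commuter Credit: income exceeds €167,000 by €59,450, which is 60 full-or-partial €1,000 increments; reduction = 60 × €60 = €3,600, leaving €750.
Earned Income Credit: 24% of the €7,950 excess over €218,500 is €1,908; credit = €3,850 − €1,908 = €1,942.
Dependent Care Credit: €226,450 is at or above €218,100, so the credit is €0.
Total: €750 + €1,942 + €0 = €2,692.

€2,692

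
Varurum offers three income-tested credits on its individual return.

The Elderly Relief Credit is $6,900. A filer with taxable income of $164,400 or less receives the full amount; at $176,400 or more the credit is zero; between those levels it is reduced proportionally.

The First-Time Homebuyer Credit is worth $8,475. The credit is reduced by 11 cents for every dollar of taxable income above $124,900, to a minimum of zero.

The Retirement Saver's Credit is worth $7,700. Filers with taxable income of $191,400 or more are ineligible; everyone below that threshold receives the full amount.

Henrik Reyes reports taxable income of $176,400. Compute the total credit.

$10,510

Elderly Relief Credit: $176,400 is at or above $176,400, so the credit is $0.
First-Time Homebuyer Credit: 11% of the $51,500 excess over $124,900 is $5,665; credit = $8,475 − $5,665 = $2,810.
Retirement Saver's Credit: $176,400 is below the $191,400 cutoff, so the full $7,700 applies.
Total: $0 + $2,810 + $7,700 = $10,510.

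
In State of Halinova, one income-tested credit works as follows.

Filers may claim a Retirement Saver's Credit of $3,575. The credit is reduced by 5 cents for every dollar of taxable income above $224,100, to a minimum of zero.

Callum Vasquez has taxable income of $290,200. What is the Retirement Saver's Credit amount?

Retirement Saver's Credit: 5% of the $66,100 excess over $224,100 is $3,305; credit = $3,575 − $3,305 = $270.

$270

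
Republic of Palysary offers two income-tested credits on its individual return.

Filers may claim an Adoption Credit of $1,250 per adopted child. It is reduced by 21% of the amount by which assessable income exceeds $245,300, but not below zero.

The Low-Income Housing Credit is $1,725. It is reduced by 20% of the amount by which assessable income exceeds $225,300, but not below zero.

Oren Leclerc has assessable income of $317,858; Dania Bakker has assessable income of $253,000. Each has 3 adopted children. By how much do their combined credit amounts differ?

$2,133

Oren ($317,858): Adoption Credit: base = 3 × $1,250 = $3,750. 21% of the $72,558 excess over $245,300 is $15,237.18 ≥ base, so the credit is $0. Low-Income Housing Credit: 20% of the $92,558 excess over $225,300 is $18,511.60 ≥ base, so the credit is $0. total $0 + $0 = $0
Dania ($253,000): Adoption Credit: base = 3 × $1,250 = $3,750. 21% of the $7,700 excess over $245,300 is $1,617; credit = $3,750 − $1,617 = $2,133. Low-Income Housing Credit: 20% of the $27,700 excess over $225,300 is $5,540 ≥ base, so the credit is $0. total $2,133 + $0 = $2,133
Difference: |$0 − $2,133| = $2,133.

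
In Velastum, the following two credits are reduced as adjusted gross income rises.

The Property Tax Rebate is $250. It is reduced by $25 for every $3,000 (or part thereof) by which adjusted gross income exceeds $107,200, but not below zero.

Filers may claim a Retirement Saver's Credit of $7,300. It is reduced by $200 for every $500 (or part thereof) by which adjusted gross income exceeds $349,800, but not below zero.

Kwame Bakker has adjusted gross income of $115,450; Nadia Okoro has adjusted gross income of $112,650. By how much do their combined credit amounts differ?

Kwame ($115,450): Property Tax Rebate: income exceeds $107,200 by $8,250, which is 3 full-or-partial $3,000 increments; reduction = 3 × $25 = $75, leaving $175. Retirement Saver's Credit: $115,450 is at or below the $349,800 threshold, so the full $7,300 applies. total $175 + $7,300 = $7,475
Nadia ($112,650): Property Tax Rebate: income exceeds $107,200 by $5,450, which is 2 full-or-partial $3,000 increments; reduction = 2 × $25 = $50, leaving $200. Retirement Saver's Credit: $112,650 is at or below the $349,800 threshold, so the full $7,300 applies. total $200 + $7,300 = $7,500
Difference: |$7,475 − $7,500| = $25.

$25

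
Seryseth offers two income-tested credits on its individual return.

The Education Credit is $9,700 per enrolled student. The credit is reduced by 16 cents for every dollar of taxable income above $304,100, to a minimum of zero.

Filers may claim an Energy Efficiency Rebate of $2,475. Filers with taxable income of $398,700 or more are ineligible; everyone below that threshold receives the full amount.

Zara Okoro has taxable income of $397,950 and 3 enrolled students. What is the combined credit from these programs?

$16,559

Education Credit: base = 3 × $9,700 = $29,100. 16% of the $93,850 excess over $304,100 is $15,016; credit = $29,100 − $15,016 = $14,084.
Energy Efficiency Rebate: $397,950 is below the $398,700 cutoff, so the full $2,475 applies.
Total: $14,084 + $2,475 = $16,559.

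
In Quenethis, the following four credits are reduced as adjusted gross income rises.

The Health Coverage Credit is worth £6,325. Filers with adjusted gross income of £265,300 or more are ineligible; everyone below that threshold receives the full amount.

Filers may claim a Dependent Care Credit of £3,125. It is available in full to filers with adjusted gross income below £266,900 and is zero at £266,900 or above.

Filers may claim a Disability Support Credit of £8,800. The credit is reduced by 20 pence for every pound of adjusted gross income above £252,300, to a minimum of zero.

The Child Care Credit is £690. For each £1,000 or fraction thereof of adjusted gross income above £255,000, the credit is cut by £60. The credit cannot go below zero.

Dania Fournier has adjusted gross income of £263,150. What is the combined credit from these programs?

Health Coverage Credit: £263,150 is below the £265,300 cutoff, so the full £6,325 applies.
Dependent Care Credit: £263,150 is below the £266,900 cutoff, so the full £3,125 applies.
Disability Support Credit: 20% of the £10,850 excess over £252,300 is £2,170; credit = £8,800 − £2,170 = £6,630.
Child Care Credit: income exceeds £255,000 by £8,150, which is 9 full-or-partial £1,000 increments; reduction = 9 × £60 = £540, leaving £150.
Total: £6,325 + £3,125 + £6,630 + £150 = £16,230.

£16,230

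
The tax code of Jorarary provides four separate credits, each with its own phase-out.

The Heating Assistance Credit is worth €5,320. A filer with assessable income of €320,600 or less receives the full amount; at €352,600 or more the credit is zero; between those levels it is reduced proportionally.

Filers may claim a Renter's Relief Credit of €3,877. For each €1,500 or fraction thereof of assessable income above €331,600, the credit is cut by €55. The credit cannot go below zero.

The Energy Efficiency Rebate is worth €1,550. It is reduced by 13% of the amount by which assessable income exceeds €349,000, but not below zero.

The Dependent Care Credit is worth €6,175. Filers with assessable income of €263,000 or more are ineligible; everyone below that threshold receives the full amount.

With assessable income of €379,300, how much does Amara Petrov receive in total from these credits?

Heating Assistance Credit: €379,300 is at or above €352,600, so the credit is €0.
Renter's Relief Credit: income exceeds €331,600 by €47,700, which is 32 full-or-partial €1,500 increments; reduction = 32 × €55 = €1,760, leaving €2,117.
Energy Efficiency Rebate: 13% of the €30,300 excess over €349,000 is €3,939 ≥ base, so the credit is €0.
Dependent Care Credit: €379,300 meets or exceeds the €263,000 cutoff, so the credit is €0.
Total: €0 + €2,117 + €0 + €0 = €2,117.

€2,117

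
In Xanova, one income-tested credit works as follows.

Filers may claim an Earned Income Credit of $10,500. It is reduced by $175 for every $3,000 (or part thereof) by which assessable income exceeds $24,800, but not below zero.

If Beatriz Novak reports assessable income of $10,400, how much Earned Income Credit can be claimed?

$10,500

Earned Income Credit: $10,400 is at or below the $24,800 threshold, so the full $10,500 applies.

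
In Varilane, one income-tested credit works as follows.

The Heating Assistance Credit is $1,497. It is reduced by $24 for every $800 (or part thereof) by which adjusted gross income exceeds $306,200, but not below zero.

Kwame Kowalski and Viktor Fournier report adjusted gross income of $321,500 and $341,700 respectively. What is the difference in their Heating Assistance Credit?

$600

Kwame ($321,500): Heating Assistance Credit: income exceeds $306,200 by $15,300, which is 20 full-or-partial $800 increments; reduction = 20 × $24 = $480, leaving $1,017.
Viktor ($341,700): Heating Assistance Credit: income exceeds $306,200 by $35,500, which is 45 full-or-partial $800 increments; reduction = 45 × $24 = $1,080, leaving $417.
Difference: |$1,017 − $417| = $600.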